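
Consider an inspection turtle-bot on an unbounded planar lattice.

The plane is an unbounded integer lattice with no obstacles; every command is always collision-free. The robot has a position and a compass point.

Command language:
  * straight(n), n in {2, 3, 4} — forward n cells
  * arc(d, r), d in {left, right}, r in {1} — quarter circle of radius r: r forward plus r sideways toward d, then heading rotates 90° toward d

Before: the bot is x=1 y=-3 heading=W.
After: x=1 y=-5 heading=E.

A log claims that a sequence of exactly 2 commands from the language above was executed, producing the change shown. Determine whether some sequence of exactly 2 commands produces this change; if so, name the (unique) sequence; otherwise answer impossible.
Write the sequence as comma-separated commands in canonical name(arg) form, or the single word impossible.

key: cell and facing (now E) both changed — the 2 commands mix motion and turning
t0: x=1 y=-3 heading=W
[1] after arc(left, 1): x=0 y=-4 heading=S
[2] after arc(left, 1): x=1 y=-5 heading=E
all 25 alternatives checked — unique.

arc(left, 1), arc(left, 1)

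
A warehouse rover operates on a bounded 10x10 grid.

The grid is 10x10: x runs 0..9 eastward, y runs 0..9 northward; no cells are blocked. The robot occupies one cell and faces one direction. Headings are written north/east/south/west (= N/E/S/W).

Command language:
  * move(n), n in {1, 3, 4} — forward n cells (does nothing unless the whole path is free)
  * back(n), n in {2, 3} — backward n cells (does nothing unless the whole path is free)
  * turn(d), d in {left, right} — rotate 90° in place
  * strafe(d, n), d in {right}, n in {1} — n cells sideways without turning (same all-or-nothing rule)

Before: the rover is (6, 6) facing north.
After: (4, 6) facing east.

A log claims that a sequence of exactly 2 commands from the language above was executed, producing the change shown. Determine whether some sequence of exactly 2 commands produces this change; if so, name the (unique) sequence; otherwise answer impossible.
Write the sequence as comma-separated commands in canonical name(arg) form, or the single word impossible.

turn(right), back(2)

key: position moved to (4,6) AND the heading swung to E — translation plus rotation needed
start: (6, 6) facing north
step 1 (turn(right)): (6, 6) facing east
step 2 (back(2)): (4, 6) facing east
uniquely the one of 64 2-step routes that fits.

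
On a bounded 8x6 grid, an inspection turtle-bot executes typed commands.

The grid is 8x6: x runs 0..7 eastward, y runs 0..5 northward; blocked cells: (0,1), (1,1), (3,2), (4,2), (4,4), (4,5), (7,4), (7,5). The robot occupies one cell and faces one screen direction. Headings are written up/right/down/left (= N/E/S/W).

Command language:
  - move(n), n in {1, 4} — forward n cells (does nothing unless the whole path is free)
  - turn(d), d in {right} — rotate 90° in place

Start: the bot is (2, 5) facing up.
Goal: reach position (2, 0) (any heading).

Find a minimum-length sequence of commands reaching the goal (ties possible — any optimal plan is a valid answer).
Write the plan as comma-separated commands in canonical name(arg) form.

turn(right), turn(right), move(4), move(1)

t0: (2, 5) facing up
[1] after turn(right): (2, 5) facing right
[2] after turn(right): (2, 5) facing down
[3] after move(4): (2, 1) facing down
[4] after move(1): (2, 0) facing down
nothing shorter than 4 reaches the goal.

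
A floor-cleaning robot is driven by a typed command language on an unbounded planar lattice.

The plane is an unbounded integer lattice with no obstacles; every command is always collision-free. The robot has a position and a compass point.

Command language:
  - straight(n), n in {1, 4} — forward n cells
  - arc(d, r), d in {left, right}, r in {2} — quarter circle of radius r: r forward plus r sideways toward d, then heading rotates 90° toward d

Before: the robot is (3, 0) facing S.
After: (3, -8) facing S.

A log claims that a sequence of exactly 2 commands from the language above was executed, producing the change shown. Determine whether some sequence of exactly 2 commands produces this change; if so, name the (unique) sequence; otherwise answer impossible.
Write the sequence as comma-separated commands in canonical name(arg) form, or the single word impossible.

straight(4), straight(4)

key: still facing S at the end — nothing in the sequence rotates
t0: (3, 0) facing S
1. straight(4) → (3, -4) facing S
2. straight(4) → (3, -8) facing S
all 16 alternatives checked — unique.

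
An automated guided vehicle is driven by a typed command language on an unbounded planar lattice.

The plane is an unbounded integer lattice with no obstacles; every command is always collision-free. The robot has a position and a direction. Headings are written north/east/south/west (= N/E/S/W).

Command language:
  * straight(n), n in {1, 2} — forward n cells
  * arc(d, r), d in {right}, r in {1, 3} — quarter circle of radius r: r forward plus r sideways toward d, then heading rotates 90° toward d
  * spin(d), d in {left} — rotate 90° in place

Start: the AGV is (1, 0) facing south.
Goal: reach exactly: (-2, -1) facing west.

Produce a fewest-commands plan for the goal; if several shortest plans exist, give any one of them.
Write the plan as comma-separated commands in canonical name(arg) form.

t0: (1, 0) facing south
1. arc(right, 1) → (0, -1) facing west
2. straight(2) → (-2, -1) facing west
no 1-step plan works, so 2 is optimal.

arc(right, 1), straight(2)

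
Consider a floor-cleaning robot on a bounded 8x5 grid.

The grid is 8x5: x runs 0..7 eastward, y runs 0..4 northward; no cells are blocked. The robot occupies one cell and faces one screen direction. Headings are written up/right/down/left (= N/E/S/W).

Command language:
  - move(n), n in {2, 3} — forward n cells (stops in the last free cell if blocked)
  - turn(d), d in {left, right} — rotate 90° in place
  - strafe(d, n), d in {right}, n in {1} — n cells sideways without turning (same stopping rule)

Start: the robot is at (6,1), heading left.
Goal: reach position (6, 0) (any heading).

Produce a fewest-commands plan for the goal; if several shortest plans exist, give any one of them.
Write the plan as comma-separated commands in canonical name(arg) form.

start: at (6,1), heading left
step 1 (turn(left)): at (6,1), heading down
step 2 (move(2)): at (6,0), heading down
no 1-step plan works, so 2 is optimal.

turn(left), move(2)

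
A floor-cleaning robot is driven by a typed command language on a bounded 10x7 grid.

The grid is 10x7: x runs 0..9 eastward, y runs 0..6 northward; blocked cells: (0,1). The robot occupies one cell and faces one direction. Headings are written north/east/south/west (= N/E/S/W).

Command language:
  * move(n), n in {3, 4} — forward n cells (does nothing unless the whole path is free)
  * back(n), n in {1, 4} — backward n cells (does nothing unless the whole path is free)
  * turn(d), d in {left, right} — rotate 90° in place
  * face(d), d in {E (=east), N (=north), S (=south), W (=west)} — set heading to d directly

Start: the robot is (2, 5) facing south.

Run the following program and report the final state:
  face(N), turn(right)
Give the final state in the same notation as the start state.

initial: (2, 5) facing south
t=1 face(N) ⇒ (2, 5) facing north
t=2 turn(right) ⇒ (2, 5) facing east

(2, 5) facing east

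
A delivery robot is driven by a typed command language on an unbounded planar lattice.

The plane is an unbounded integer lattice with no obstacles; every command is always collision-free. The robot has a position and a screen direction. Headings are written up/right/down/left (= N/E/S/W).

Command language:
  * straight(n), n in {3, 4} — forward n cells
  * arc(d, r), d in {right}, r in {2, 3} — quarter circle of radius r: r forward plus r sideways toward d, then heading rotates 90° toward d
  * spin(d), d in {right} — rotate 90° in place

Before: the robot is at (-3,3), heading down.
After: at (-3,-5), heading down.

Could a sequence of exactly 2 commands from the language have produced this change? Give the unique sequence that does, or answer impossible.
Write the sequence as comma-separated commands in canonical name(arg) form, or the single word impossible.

key: heading stays S — no command in the sequence turns
from: at (-3,3), heading down
[1] after straight(4): at (-3,-1), heading down
[2] after straight(4): at (-3,-5), heading down
no other 2-command option fits: unique.

straight(4), straight(4)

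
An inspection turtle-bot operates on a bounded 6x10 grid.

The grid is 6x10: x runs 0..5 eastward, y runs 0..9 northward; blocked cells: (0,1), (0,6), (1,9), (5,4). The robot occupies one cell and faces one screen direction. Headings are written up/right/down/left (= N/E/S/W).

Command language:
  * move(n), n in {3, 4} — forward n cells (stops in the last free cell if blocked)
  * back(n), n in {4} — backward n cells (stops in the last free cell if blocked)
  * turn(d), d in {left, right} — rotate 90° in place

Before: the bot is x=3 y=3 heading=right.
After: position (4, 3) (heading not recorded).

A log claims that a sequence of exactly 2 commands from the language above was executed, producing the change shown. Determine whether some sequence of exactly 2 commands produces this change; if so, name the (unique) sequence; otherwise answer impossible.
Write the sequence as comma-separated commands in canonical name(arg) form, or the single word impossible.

key: order matters: swapping back(4) and move(4) lands elsewhere
from: x=3 y=3 heading=right
[1] after back(4): x=0 y=3 heading=right
[2] after move(4): x=4 y=3 heading=right
no other 2-command option fits: unique.

back(4), move(4)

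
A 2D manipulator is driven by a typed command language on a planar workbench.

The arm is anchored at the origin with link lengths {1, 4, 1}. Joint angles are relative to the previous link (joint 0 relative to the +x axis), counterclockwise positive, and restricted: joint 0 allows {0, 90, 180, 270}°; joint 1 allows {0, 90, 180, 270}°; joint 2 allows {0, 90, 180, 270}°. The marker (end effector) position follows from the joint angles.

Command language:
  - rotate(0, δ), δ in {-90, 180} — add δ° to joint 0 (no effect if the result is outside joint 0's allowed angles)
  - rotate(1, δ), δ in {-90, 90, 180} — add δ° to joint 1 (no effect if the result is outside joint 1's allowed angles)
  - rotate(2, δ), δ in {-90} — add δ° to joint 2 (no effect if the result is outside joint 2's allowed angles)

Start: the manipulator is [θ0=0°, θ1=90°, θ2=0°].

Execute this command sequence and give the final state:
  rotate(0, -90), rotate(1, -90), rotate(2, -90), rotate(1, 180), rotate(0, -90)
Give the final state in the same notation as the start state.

begin: [θ0=0°, θ1=90°, θ2=0°]
[1] after rotate(0, -90): [θ0=270°, θ1=90°, θ2=0°]
[2] after rotate(1, -90): [θ0=270°, θ1=0°, θ2=0°]
[3] after rotate(2, -90): [θ0=270°, θ1=0°, θ2=270°]
[4] after rotate(1, 180): [θ0=270°, θ1=180°, θ2=270°]
[5] after rotate(0, -90): [θ0=180°, θ1=180°, θ2=270°]

[θ0=180°, θ1=180°, θ2=270°]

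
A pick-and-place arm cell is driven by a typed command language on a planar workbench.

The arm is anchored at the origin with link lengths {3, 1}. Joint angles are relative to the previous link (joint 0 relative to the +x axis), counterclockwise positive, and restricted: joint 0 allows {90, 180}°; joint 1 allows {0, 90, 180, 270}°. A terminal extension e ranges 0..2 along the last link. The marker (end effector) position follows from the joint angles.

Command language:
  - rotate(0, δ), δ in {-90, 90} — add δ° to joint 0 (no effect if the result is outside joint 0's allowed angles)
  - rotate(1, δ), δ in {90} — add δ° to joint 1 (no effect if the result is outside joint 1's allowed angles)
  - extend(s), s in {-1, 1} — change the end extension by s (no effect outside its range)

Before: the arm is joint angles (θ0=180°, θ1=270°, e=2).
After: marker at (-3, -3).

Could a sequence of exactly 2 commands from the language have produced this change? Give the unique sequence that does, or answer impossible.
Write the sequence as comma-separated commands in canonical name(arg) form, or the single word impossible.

rotate(1, 90), rotate(1, 90)

begin: joint angles (θ0=180°, θ1=270°, e=2)
step 1 (rotate(1, 90)): joint angles (θ0=180°, θ1=0°, e=2)
step 2 (rotate(1, 90)): joint angles (θ0=180°, θ1=90°, e=2)
all 25 alternatives checked — unique.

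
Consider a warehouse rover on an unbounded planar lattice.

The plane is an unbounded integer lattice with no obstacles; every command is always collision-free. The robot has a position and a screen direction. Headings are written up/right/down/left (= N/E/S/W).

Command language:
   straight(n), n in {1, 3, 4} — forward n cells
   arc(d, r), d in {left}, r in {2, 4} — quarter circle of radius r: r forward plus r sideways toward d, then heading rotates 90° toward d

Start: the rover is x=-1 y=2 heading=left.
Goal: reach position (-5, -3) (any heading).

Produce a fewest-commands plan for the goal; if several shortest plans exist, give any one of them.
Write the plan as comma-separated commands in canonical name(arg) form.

arc(left, 4), straight(1)

initial: x=-1 y=2 heading=left
1. arc(left, 4) → x=-5 y=-2 heading=down
2. straight(1) → x=-5 y=-3 heading=down
no 1-step plan works, so 2 is optimal.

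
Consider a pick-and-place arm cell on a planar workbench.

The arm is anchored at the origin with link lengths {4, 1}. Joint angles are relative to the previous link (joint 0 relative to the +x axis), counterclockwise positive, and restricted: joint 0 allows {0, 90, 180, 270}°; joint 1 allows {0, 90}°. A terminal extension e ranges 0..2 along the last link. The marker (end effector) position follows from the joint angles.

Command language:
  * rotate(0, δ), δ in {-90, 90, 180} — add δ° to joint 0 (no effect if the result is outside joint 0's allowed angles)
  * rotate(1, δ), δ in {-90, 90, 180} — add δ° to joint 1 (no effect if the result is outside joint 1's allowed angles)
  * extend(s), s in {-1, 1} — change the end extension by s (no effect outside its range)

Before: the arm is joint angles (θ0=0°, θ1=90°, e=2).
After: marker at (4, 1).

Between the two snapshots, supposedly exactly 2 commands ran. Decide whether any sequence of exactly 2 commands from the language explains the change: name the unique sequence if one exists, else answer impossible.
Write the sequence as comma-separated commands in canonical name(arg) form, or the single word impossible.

t0: joint angles (θ0=0°, θ1=90°, e=2)
[1] after extend(-1): joint angles (θ0=0°, θ1=90°, e=1)
[2] after extend(-1): joint angles (θ0=0°, θ1=90°, e=0)
no rival 2-sequence matches.

extend(-1), extend(-1)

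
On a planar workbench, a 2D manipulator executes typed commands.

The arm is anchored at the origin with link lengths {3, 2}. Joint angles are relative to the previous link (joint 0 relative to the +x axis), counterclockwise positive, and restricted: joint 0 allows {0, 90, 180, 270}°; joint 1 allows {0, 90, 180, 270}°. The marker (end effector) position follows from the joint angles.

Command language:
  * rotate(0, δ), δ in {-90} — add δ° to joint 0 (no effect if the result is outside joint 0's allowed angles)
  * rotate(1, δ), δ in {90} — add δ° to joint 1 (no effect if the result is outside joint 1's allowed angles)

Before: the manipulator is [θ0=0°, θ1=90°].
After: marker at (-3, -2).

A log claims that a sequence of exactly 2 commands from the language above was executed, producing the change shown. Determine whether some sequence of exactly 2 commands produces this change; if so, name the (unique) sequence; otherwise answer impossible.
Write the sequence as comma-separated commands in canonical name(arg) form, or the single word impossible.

rotate(0, -90), rotate(0, -90)

begin: [θ0=0°, θ1=90°]
t=1 rotate(0, -90) ⇒ [θ0=270°, θ1=90°]
t=2 rotate(0, -90) ⇒ [θ0=180°, θ1=90°]
uniquely the one of 4 2-step routes that fits.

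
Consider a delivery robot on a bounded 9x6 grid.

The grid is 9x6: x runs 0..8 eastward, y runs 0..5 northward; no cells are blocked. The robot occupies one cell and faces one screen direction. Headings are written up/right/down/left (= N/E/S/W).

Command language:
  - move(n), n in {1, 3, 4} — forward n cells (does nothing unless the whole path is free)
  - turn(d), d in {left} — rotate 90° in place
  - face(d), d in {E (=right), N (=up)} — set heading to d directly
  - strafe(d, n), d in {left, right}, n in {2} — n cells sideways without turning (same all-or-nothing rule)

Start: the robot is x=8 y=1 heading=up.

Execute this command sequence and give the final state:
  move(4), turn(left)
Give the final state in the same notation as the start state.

start: x=8 y=1 heading=up
step 1 (move(4)): x=8 y=5 heading=up
step 2 (turn(left)): x=8 y=5 heading=left

x=8 y=5 heading=left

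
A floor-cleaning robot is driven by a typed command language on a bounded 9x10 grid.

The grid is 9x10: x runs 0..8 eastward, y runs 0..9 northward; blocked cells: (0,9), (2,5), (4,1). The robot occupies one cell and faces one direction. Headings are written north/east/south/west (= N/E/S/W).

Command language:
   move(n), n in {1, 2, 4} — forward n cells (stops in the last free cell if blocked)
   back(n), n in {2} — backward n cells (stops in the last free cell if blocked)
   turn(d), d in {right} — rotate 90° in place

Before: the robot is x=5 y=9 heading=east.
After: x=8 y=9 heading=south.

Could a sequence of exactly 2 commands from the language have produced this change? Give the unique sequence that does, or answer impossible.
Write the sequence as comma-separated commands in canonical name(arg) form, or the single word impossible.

key: cell and facing (now S) both changed — the 2 commands mix motion and turning
initial: x=5 y=9 heading=east
[1] after move(4): x=8 y=9 heading=east
[2] after turn(right): x=8 y=9 heading=south
all 25 alternatives checked — unique.

move(4), turn(right)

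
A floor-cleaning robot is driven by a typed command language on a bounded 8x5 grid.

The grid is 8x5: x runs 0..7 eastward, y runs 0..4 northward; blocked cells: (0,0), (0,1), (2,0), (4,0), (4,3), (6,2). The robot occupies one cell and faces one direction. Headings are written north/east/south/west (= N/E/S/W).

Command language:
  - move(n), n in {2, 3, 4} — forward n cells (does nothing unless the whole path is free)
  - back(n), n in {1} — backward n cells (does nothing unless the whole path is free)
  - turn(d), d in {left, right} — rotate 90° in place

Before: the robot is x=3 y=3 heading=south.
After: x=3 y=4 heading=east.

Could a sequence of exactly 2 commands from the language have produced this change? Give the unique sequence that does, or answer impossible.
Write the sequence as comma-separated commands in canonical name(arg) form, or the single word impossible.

key: order matters: swapping back(1) and turn(left) lands elsewhere
t0: x=3 y=3 heading=south
t=1 back(1) ⇒ x=3 y=4 heading=south
t=2 turn(left) ⇒ x=3 y=4 heading=east
no other 2-command option fits: unique.

back(1), turn(left)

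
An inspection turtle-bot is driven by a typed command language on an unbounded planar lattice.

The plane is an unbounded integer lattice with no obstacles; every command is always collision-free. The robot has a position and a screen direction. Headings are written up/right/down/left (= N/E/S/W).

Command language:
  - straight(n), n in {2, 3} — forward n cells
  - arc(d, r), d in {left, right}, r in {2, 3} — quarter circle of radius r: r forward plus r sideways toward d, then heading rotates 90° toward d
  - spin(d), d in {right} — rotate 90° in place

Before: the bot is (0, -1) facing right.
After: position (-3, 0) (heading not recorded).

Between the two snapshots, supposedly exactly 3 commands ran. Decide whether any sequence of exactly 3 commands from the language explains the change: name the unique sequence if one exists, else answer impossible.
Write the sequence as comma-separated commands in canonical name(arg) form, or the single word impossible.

key: running arc(left, 3) before arc(left, 2) would end elsewhere — order is forced
start: (0, -1) facing right
[1] after arc(left, 2): (2, 1) facing up
[2] after arc(left, 2): (0, 3) facing left
[3] after arc(left, 3): (-3, 0) facing down
uniquely the one of 343 3-step routes that fits.

arc(left, 2), arc(left, 2), arc(left, 3)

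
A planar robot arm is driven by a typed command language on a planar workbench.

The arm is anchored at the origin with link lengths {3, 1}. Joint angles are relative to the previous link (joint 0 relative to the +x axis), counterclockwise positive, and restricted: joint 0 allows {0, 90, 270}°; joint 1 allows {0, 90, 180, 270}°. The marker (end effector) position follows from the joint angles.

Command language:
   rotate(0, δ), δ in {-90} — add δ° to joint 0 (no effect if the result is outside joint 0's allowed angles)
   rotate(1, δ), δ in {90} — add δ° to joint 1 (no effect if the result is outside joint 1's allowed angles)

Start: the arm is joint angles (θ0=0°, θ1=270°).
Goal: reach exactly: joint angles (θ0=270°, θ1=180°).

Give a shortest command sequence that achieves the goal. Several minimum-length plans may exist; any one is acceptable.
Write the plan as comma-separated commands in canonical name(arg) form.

from: joint angles (θ0=0°, θ1=270°)
1. rotate(0, -90) → joint angles (θ0=270°, θ1=270°)
2. rotate(1, 90) → joint angles (θ0=270°, θ1=0°)
3. rotate(1, 90) → joint angles (θ0=270°, θ1=90°)
4. rotate(1, 90) → joint angles (θ0=270°, θ1=180°)
no 3-step plan works, so 4 is optimal.

rotate(0, -90), rotate(1, 90), rotate(1, 90), rotate(1, 90)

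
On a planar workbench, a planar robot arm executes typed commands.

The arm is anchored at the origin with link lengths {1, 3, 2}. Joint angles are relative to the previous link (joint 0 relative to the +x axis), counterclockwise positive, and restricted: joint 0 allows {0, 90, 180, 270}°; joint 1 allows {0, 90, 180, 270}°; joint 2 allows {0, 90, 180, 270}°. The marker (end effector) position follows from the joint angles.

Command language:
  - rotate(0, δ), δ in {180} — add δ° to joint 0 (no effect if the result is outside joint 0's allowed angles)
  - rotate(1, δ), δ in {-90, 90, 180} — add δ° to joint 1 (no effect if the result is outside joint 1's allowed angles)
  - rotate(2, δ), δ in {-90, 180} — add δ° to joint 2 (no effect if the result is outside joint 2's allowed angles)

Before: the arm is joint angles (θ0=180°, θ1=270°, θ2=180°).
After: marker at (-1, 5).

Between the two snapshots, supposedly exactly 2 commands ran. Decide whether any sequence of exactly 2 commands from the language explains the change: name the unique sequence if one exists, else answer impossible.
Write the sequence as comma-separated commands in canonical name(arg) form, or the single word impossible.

begin: joint angles (θ0=180°, θ1=270°, θ2=180°)
[1] after rotate(2, -90): joint angles (θ0=180°, θ1=270°, θ2=90°)
[2] after rotate(2, -90): joint angles (θ0=180°, θ1=270°, θ2=0°)
no other 2-command option fits: unique.

rotate(2, -90), rotate(2, -90)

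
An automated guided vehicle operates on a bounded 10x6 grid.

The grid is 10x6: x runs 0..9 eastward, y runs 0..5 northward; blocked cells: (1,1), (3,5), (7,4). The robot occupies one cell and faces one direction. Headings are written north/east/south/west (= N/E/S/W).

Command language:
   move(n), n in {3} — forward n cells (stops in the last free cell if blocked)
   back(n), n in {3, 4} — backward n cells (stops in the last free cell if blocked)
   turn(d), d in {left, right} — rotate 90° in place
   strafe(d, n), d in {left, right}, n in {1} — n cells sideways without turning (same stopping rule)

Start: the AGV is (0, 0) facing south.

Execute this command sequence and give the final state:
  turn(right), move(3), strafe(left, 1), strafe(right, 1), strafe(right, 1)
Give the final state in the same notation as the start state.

(0, 2) facing west

from: (0, 0) facing south
[1] after turn(right): (0, 0) facing west
[2] after move(3): (0, 0) facing west
[3] after strafe(left, 1): (0, 0) facing west
[4] after strafe(right, 1): (0, 1) facing west
[5] after strafe(right, 1): (0, 2) facing west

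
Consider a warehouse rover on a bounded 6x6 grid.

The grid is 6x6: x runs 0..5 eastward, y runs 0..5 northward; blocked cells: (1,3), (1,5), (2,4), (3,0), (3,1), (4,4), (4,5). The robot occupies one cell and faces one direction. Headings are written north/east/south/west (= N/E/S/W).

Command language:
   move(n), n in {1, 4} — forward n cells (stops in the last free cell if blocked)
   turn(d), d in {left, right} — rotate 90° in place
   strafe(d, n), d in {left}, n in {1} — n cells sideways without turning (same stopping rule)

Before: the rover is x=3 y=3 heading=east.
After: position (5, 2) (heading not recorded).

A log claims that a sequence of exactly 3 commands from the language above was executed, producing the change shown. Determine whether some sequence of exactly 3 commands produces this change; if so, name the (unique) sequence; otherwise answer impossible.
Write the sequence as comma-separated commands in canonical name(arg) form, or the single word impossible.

key: order matters: swapping move(4) and move(1) lands elsewhere
initial: x=3 y=3 heading=east
t=1 move(4) ⇒ x=5 y=3 heading=east
t=2 turn(right) ⇒ x=5 y=3 heading=south
t=3 move(1) ⇒ x=5 y=2 heading=south
no rival 3-sequence matches.

move(4), turn(right), move(1)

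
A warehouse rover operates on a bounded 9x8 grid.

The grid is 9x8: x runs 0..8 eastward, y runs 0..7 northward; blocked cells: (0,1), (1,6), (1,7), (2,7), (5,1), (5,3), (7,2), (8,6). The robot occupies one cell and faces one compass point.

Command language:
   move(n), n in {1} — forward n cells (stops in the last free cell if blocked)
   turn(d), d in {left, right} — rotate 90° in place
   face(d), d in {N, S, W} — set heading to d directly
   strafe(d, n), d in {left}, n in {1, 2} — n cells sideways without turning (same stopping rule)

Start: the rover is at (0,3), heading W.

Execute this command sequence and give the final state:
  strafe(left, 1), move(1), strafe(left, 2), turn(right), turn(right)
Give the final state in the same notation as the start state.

from: at (0,3), heading W
[1] after strafe(left, 1): at (0,2), heading W
[2] after move(1): at (0,2), heading W
[3] after strafe(left, 2): at (0,2), heading W
[4] after turn(right): at (0,2), heading N
[5] after turn(right): at (0,2), heading E

at (0,2), heading E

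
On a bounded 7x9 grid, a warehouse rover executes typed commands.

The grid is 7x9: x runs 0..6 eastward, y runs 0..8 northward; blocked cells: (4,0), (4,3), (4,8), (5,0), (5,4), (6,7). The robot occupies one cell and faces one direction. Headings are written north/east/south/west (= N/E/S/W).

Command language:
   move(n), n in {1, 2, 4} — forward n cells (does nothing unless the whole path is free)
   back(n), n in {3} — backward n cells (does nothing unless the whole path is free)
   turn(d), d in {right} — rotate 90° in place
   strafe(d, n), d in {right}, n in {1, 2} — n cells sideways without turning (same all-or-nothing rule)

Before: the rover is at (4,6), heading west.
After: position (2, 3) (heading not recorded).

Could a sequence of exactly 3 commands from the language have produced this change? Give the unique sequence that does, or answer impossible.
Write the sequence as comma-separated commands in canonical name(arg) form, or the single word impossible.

move(2), turn(right), back(3)

key: order matters: swapping move(2) and back(3) lands elsewhere
initial: at (4,6), heading west
t=1 move(2) ⇒ at (2,6), heading west
t=2 turn(right) ⇒ at (2,6), heading north
t=3 back(3) ⇒ at (2,3), heading north
no rival 3-sequence matches.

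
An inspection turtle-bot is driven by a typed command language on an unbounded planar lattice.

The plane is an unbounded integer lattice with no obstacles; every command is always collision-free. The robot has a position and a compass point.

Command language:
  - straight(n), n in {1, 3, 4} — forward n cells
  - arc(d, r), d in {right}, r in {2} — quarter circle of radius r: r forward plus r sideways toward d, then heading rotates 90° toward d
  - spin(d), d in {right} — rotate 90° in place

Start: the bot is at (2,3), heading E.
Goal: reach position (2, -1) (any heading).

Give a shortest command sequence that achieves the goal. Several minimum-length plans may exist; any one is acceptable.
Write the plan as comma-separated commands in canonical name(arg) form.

arc(right, 2), arc(right, 2)

from: at (2,3), heading E
step 1 (arc(right, 2)): at (4,1), heading S
step 2 (arc(right, 2)): at (2,-1), heading W
minimal: 2 command(s), checked below 2.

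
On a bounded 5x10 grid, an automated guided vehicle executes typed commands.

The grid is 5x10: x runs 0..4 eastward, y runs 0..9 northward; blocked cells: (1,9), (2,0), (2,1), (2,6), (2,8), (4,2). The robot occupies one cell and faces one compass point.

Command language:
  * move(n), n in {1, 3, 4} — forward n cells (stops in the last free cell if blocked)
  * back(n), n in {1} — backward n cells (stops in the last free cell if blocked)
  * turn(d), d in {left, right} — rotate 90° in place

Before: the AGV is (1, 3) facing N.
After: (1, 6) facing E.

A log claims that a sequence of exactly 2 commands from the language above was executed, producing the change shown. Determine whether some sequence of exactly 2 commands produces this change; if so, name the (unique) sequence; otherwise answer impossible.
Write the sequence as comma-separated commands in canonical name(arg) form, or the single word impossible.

key: order matters: swapping move(3) and turn(right) lands elsewhere
begin: (1, 3) facing N
step 1 (move(3)): (1, 6) facing N
step 2 (turn(right)): (1, 6) facing E
no rival 2-sequence matches.

move(3), turn(right)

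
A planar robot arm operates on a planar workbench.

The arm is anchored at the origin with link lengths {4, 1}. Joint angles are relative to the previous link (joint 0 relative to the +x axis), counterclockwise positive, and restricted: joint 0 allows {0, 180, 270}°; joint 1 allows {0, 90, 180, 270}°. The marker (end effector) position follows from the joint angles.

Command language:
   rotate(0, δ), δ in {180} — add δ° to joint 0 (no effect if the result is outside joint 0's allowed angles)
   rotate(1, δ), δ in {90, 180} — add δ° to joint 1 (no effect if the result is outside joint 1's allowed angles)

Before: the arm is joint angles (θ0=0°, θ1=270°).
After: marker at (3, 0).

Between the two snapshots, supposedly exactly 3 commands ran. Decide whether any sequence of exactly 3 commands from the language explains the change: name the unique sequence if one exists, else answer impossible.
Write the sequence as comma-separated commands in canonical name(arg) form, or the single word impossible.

t0: joint angles (θ0=0°, θ1=270°)
[1] after rotate(1, 90): joint angles (θ0=0°, θ1=0°)
[2] after rotate(1, 90): joint angles (θ0=0°, θ1=90°)
[3] after rotate(1, 90): joint angles (θ0=0°, θ1=180°)
uniquely the one of 27 3-step routes that fits.

rotate(1, 90), rotate(1, 90), rotate(1, 90)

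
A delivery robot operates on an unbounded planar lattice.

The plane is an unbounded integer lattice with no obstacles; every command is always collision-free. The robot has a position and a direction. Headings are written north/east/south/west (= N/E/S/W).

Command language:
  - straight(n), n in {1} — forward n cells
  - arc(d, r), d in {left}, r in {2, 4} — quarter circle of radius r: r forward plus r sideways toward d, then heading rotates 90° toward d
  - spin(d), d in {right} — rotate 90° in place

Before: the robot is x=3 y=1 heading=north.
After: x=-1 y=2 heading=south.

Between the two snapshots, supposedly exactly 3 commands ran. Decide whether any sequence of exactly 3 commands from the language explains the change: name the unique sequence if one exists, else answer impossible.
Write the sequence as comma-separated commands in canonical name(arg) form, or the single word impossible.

straight(1), arc(left, 2), arc(left, 2)

key: order matters: swapping straight(1) and arc(left, 2) lands elsewhere
from: x=3 y=1 heading=north
t=1 straight(1) ⇒ x=3 y=2 heading=north
t=2 arc(left, 2) ⇒ x=1 y=4 heading=west
t=3 arc(left, 2) ⇒ x=-1 y=2 heading=south
no other 3-command option fits: unique.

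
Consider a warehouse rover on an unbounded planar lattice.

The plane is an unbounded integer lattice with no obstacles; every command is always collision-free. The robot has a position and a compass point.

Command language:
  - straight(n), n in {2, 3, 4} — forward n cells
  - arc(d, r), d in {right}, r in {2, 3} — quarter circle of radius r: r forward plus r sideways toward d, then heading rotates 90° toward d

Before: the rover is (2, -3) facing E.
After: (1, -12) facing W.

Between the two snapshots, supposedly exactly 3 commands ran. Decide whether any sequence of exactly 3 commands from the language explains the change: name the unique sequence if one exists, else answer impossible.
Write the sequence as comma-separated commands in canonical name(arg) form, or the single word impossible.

arc(right, 2), straight(4), arc(right, 3)

key: position moved to (1,-12) AND the heading swung to W — translation plus rotation needed
initial: (2, -3) facing E
t=1 arc(right, 2) ⇒ (4, -5) facing S
t=2 straight(4) ⇒ (4, -9) facing S
t=3 arc(right, 3) ⇒ (1, -12) facing W
no rival 3-sequence matches.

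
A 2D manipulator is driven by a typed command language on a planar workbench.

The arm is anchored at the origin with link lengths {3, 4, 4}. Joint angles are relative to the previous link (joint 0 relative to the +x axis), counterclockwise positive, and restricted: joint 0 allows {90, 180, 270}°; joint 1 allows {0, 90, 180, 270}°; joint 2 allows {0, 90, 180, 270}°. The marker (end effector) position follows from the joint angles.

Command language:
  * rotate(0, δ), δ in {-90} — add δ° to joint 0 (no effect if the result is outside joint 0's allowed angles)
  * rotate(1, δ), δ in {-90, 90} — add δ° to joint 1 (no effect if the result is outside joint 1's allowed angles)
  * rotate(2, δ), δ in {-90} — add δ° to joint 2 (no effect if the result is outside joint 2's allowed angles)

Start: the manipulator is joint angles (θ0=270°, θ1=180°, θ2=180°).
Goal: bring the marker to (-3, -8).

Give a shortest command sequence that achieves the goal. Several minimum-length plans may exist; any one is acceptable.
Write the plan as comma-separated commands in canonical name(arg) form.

from: joint angles (θ0=270°, θ1=180°, θ2=180°)
step 1 (rotate(2, -90)): joint angles (θ0=270°, θ1=180°, θ2=90°)
step 2 (rotate(2, -90)): joint angles (θ0=270°, θ1=180°, θ2=0°)
step 3 (rotate(1, -90)): joint angles (θ0=270°, θ1=90°, θ2=0°)
step 4 (rotate(0, -90)): joint angles (θ0=180°, θ1=90°, θ2=0°)
shorter routes all fall short; 4 is best.

rotate(2, -90), rotate(2, -90), rotate(1, -90), rotate(0, -90)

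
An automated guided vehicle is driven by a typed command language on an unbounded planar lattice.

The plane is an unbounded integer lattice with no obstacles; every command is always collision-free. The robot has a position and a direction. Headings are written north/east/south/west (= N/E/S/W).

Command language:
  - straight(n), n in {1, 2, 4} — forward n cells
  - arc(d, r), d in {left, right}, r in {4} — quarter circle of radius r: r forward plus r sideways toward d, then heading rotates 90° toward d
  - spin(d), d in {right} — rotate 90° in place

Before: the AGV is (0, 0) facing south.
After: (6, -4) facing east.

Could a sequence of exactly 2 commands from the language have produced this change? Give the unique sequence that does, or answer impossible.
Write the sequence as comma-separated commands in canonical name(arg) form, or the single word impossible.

key: running straight(2) before arc(left, 4) would end elsewhere — order is forced
from: (0, 0) facing south
step 1 (arc(left, 4)): (4, -4) facing east
step 2 (straight(2)): (6, -4) facing east
no rival 2-sequence matches.

arc(left, 4), straight(2)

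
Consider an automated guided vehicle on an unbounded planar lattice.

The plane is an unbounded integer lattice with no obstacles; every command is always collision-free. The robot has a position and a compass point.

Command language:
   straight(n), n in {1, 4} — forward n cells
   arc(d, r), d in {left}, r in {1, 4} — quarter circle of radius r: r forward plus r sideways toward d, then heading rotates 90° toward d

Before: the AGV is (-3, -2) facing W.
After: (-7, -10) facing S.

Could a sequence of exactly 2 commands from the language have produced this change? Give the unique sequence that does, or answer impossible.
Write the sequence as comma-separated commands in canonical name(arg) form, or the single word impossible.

arc(left, 4), straight(4)

key: running straight(4) before arc(left, 4) would end elsewhere — order is forced
from: (-3, -2) facing W
[1] after arc(left, 4): (-7, -6) facing S
[2] after straight(4): (-7, -10) facing S
no rival 2-sequence matches.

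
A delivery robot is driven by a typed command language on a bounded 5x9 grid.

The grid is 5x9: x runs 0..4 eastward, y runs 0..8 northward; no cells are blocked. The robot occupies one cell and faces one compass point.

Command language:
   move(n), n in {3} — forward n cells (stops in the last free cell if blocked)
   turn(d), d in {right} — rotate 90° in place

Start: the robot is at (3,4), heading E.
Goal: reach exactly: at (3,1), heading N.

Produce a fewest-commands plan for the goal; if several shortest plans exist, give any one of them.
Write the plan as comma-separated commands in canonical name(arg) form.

from: at (3,4), heading E
1. turn(right) → at (3,4), heading S
2. move(3) → at (3,1), heading S
3. turn(right) → at (3,1), heading W
4. turn(right) → at (3,1), heading N
minimal: 4 command(s), checked below 4.

turn(right), move(3), turn(right), turn(right)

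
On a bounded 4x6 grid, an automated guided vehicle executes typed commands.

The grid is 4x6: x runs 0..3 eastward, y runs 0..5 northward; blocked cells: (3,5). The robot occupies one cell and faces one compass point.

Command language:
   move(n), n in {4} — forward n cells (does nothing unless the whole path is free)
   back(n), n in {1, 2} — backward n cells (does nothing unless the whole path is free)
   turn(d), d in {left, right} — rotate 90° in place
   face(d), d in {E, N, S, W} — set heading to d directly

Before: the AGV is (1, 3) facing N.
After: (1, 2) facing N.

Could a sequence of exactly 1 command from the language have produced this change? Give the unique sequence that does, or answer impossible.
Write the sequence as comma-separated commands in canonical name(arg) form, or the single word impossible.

back(1)

key: still facing N — the one step turns nothing
from: (1, 3) facing N
1. back(1) → (1, 2) facing N
no other 1-command option fits: unique.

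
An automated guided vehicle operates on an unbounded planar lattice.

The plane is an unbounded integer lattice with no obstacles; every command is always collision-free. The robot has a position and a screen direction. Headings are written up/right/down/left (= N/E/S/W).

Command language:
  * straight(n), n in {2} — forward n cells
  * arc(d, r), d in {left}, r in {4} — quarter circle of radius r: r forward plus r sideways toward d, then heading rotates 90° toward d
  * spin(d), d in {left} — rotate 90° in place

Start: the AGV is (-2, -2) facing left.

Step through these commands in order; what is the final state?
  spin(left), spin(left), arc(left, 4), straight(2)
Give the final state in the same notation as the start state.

from: (-2, -2) facing left
step 1 (spin(left)): (-2, -2) facing down
step 2 (spin(left)): (-2, -2) facing right
step 3 (arc(left, 4)): (2, 2) facing up
step 4 (straight(2)): (2, 4) facing up

(2, 4) facing up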